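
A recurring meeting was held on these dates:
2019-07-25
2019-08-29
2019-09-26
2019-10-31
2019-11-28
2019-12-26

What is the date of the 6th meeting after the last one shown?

All Thursdays; the gaps (35, 28, 35, 28, 28) vary with month length.
This is the last Thursday of each month.
Last Thursday of January 2020: 2020-01-30.
Last Thursday of February 2020: 2020-02-27.
Last Thursday of March 2020: 2020-03-26.
April 2020 ends with Thursday 2020-04-30.
May 2020 ends with Thursday 2020-05-28.
June 2020 ends with Thursday 2020-06-25.

2020-06-25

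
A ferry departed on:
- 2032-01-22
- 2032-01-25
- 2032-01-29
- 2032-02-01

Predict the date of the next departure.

2032-02-05

Every event lands on a Thursday or Sunday (gaps cycle 3, 4, 3).
So the schedule is: every Thursday and Sunday.
The following Thursday is 2032-02-05.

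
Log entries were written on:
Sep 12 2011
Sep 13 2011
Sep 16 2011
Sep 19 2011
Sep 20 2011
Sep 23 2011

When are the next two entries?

The gap pattern 1, 3, 3, 1, 3 repeats every 3 events.
These are the Mondays, Tuesdays and Fridays of each week.
Next Monday: Sep 26 2011.
The following Tuesday is Sep 27 2011.

Sep 26 2011, Sep 27 2011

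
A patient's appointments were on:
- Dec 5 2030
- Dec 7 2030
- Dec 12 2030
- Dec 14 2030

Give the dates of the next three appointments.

Dec 19 2030, Dec 21 2030, Dec 26 2030

Gaps: 2, 5, 2 days — not constant, but cyclic with period 2.
The events fall on every Thursday and Saturday.
The following Thursday is Dec 19 2030.
The following Saturday is Dec 21 2030.
The following Thursday is Dec 26 2030.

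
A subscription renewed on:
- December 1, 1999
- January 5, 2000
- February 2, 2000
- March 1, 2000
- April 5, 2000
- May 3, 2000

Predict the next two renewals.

June 7, 2000; July 5, 2000

All dates are Wednesdays, 35, 28, 28, 35, 28 days apart.
Specifically, the 1st Wednesday of each month.
1st Wednesday of June 2000: June 7, 2000.
1st Wednesday of July 2000: July 5, 2000.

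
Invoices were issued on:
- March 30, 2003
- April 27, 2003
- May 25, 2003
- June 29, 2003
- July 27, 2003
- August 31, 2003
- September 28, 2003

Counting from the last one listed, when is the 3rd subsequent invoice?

All Sundays; the gaps (28, 28, 35, 28, 35, 28) vary with month length.
This is the last Sunday of each month.
October 2003 ends with Sunday October 26, 2003.
Last Sunday of November 2003: November 30, 2003.
Last Sunday of December 2003: December 28, 2003.

December 28, 2003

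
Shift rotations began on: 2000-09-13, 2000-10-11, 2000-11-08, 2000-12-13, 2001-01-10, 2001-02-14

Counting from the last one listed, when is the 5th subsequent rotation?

2001-07-11

All dates are Wednesdays, 28, 28, 35, 28, 35 days apart.
Specifically, the 2nd Wednesday of each month.
March 2001 — 2nd Wednesday is 2001-03-14.
April 2001 — 2nd Wednesday is 2001-04-11.
2nd Wednesday of May 2001: 2001-05-09.
June 2001 — 2nd Wednesday is 2001-06-13.
2nd Wednesday of July 2001: 2001-07-11.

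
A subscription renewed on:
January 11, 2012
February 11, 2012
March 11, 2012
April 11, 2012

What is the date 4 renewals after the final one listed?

The day-of-month is always 11 (31, 29, 31 days between events).
So this recurs on the 11th of each month.
May 2012: May 11, 2012.
Next: June 2012 → June 11, 2012.
July 2012: July 11, 2012.
Next: August 2012 → August 11, 2012.

August 11, 2012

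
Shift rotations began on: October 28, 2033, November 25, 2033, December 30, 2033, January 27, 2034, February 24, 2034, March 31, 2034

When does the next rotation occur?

April 28, 2034

These are Fridays with 28, 35, 28, 28, 35-day gaps.
Each is the final Friday of its month — December 30, 2033 is past the 28th, so '4th Friday' doesn't fit.
Last Friday of April 2034: April 28, 2034.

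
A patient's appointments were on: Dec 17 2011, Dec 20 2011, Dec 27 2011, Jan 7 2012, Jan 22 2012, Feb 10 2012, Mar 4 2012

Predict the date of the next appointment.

Intervals are 3, 7, 11, 15, 19, 23 days — an arithmetic progression with common difference 4.
Next gap: 27 days. Mar 4 2012 + 27 days = Mar 31 2012.

Mar 31 2012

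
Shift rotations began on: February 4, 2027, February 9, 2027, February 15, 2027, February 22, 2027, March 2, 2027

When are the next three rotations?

Intervals are 5, 6, 7, 8 days — an arithmetic progression with common difference 1.
Next gap: 9 days. March 2, 2027 + 9 days = March 11, 2027.
Next gap: 10 days. March 11, 2027 + 10 days = March 21, 2027.
Next gap: 11 days. March 21, 2027 + 11 days = April 1, 2027.

March 11, 2027; March 21, 2027; April 1, 2027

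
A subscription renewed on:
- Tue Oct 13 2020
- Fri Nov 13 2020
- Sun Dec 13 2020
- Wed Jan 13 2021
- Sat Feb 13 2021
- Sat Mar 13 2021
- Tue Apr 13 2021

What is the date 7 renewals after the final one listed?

Sat Nov 13 2021

Each date is the 13th; the gaps (31, 30, 31, 31, 28, 31) track the month lengths.
The rule is the 13th of each month.
Next: May 2021 → Thu May 13 2021.
June 2021: Sun Jun 13 2021.
July 2021: Tue Jul 13 2021.
August 2021: Fri Aug 13 2021.
September 2021: Mon Sep 13 2021.
October 2021: Wed Oct 13 2021.
November 2021: Sat Nov 13 2021.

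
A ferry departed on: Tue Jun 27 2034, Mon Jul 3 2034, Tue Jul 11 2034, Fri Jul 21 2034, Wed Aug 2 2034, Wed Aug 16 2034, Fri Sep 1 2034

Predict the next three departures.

The spacing grows by 2 each time: 6, 8, 10, 12, 14, 16 days.
Next gap: 18 days. Fri Sep 1 2034 + 18 days = Tue Sep 19 2034.
Next gap: 20 days. Tue Sep 19 2034 + 20 days = Mon Oct 9 2034.
Next gap: 22 days. Mon Oct 9 2034 + 22 days = Tue Oct 31 2034.

Tue Sep 19 2034, Mon Oct 9 2034, Tue Oct 31 2034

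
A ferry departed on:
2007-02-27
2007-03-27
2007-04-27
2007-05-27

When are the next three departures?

The day-of-month is always 27 (28, 31, 30 days between events).
So this recurs on the 27th of each month.
June 2007: 2007-06-27.
July 2007: 2007-07-27.
August 2007: 2007-08-27.

2007-06-27, 2007-07-27, 2007-08-27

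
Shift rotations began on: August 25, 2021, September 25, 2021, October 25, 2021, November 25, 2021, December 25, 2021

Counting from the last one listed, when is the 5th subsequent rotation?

The day-of-month is always 25 (31, 30, 31, 30 days between events).
So this recurs on the 25th of each month.
January 2022: January 25, 2022.
Next: February 2022 → February 25, 2022.
March 2022: March 25, 2022.
Next: April 2022 → April 25, 2022.
Next: May 2022 → May 25, 2022.

May 25, 2022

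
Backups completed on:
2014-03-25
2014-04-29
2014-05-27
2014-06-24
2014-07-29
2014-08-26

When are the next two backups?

2014-09-30, 2014-10-28

These are Tuesdays with 35, 28, 28, 35, 28-day gaps.
Each is the final Tuesday of its month — 2014-04-29 is past the 28th, so '4th Tuesday' doesn't fit.
September 2014 ends with Tuesday 2014-09-30.
Last Tuesday of October 2014: 2014-10-28.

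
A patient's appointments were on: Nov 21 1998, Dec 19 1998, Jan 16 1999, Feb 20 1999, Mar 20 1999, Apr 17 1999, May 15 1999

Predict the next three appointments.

These are Saturdays at 28- or 35-day spacing (28, 28, 35, 28, 28, 28).
The pattern: 3rd Saturday of the month.
June 1999 — 3rd Saturday is Jun 19 1999.
3rd Saturday of July 1999: Jul 17 1999.
August 1999 — 3rd Saturday is Aug 21 1999.

Jun 19 1999, Jul 17 1999, Aug 21 1999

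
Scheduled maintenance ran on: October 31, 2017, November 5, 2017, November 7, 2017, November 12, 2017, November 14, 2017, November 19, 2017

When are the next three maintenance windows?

The gap pattern 5, 2, 5, 2, 5 repeats every 2 events.
These are the Tuesdays and Sundays of each week.
The following Tuesday is November 21, 2017.
The following Sunday is November 26, 2017.
The following Tuesday is November 28, 2017.

November 21, 2017; November 26, 2017; November 28, 2017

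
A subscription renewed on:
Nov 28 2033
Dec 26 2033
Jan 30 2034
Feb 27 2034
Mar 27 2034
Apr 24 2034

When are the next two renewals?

Every date is a Monday; gaps 28, 35, 28, 28, 28 days.
Each is the last Monday of its month (at least one falls on the 29th or later, ruling out '4th Monday').
May 2034 ends with Monday May 29 2034.
Last Monday of June 2034: Jun 26 2034.

May 29 2034, Jun 26 2034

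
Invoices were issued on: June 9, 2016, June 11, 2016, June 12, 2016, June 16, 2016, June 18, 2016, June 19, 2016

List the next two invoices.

June 23, 2016; June 25, 2016

Every event lands on a Thursday or Saturday or Sunday (gaps cycle 2, 1, 4, 2, 1).
So the schedule is: every Thursday, Saturday and Sunday.
The following Thursday is June 23, 2016.
The following Saturday is June 25, 2016.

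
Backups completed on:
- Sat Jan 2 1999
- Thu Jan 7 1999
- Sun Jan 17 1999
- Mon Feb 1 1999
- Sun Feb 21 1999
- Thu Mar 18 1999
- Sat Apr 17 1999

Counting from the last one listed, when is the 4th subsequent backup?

Mon Oct 4 1999

The spacing grows by 5 each time: 5, 10, 15, 20, 25, 30 days.
Next gap: 35 days. Sat Apr 17 1999 + 35 days = Sat May 22 1999.
Next gap: 40 days. Sat May 22 1999 + 40 days = Thu Jul 1 1999.
Next gap: 45 days. Thu Jul 1 1999 + 45 days = Sun Aug 15 1999.
Next gap: 50 days. Sun Aug 15 1999 + 50 days = Mon Oct 4 1999.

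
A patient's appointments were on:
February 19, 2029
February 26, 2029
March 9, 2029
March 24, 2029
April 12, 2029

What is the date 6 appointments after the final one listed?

The spacing grows by 4 each time: 7, 11, 15, 19 days.
Next gap: 23 days. April 12, 2029 + 23 days = May 5, 2029.
Next gap: 27 days. May 5, 2029 + 27 days = June 1, 2029.
Next gap: 31 days. June 1, 2029 + 31 days = July 2, 2029.
Next gap: 35 days. July 2, 2029 + 35 days = August 6, 2029.
Next gap: 39 days. August 6, 2029 + 39 days = September 14, 2029.
Next gap: 43 days. September 14, 2029 + 43 days = October 27, 2029.

October 27, 2029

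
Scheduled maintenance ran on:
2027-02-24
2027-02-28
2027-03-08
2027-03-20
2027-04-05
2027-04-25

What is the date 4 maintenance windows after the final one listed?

2027-08-23

Gaps: 4, 8, 12, 16, 20 days — each gap is 4 larger than the previous one.
Next gap: 24 days. 2027-04-25 + 24 days = 2027-05-19.
Next gap: 28 days. 2027-05-19 + 28 days = 2027-06-16.
Next gap: 32 days. 2027-06-16 + 32 days = 2027-07-18.
Next gap: 36 days. 2027-07-18 + 36 days = 2027-08-23.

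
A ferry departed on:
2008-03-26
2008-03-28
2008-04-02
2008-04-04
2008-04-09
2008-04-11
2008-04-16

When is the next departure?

Gaps: 2, 5, 2, 5, 2, 5 days — not constant, but cyclic with period 2.
The events fall on every Wednesday and Friday.
Next Friday: 2008-04-18.

2008-04-18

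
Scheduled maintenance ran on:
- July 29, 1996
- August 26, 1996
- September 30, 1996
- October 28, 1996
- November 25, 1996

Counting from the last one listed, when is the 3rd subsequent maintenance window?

February 24, 1997

All Mondays; the gaps (28, 35, 28, 28) vary with month length.
This is the last Monday of each month.
December 1996 ends with Monday December 30, 1996.
January 1997 ends with Monday January 27, 1997.
Last Monday of February 1997: February 24, 1997.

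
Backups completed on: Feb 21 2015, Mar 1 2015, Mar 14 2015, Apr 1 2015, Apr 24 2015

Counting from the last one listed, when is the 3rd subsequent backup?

Aug 1 2015

Gaps: 8, 13, 18, 23 days — each gap is 5 larger than the previous one.
Next gap: 28 days. Apr 24 2015 + 28 days = May 22 2015.
Next gap: 33 days. May 22 2015 + 33 days = Jun 24 2015.
Next gap: 38 days. Jun 24 2015 + 38 days = Aug 1 2015.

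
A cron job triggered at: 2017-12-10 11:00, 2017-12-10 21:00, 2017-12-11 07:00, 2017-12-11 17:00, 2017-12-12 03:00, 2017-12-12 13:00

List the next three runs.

The interval is a steady 10 hours (10, 10, 10, 10, 10).
2017-12-12 13:00 + 10 h = 2017-12-12 23:00.
2017-12-12 23:00 + 10 h = 2017-12-13 09:00.
2017-12-13 09:00 + 10 h = 2017-12-13 19:00.

2017-12-12 23:00, 2017-12-13 09:00, 2017-12-13 19:00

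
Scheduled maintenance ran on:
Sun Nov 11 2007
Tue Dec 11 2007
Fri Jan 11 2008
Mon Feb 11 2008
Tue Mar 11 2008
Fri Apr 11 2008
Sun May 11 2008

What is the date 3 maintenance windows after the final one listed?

Mon Aug 11 2008

Gaps: 30, 31, 31, 29, 31, 30 days — not constant. Every event is on the 11th of the month.
Pattern: the 11th of each month.
Next: June 2008 → Wed Jun 11 2008.
Next: July 2008 → Fri Jul 11 2008.
August 2008: Mon Aug 11 2008.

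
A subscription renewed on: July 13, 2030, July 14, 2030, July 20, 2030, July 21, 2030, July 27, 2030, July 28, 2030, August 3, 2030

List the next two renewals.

August 4, 2030; August 10, 2030

Gaps: 1, 6, 1, 6, 1, 6 days — not constant, but cyclic with period 2.
The events fall on every Saturday and Sunday.
The following Sunday is August 4, 2030.
The following Saturday is August 10, 2030.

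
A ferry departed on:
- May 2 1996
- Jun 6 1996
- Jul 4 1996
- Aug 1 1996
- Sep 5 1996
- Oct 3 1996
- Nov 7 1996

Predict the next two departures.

Dec 5 1996, Jan 2 1997

All dates are Thursdays, 35, 28, 28, 35, 28, 35 days apart.
Specifically, the 1st Thursday of each month.
December 1996 — 1st Thursday is Dec 5 1996.
1st Thursday of January 1997: Jan 2 1997.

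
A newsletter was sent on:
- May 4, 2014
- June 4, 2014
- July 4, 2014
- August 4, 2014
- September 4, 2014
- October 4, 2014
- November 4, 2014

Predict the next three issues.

December 4, 2014; January 4, 2015; February 4, 2015

Gaps: 31, 30, 31, 31, 30, 31 days — not constant. Every event is on the 4th of the month.
Pattern: the 4th of each month.
Next: December 2014 → December 4, 2014.
January 2015: January 4, 2015.
February 2015: February 4, 2015.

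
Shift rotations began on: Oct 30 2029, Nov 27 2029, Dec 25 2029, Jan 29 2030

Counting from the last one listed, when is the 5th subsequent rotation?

These are Tuesdays with 28, 28, 35-day gaps.
Each is the final Tuesday of its month — Oct 30 2029 is past the 28th, so '4th Tuesday' doesn't fit.
Last Tuesday of February 2030: Feb 26 2030.
Last Tuesday of March 2030: Mar 26 2030.
April 2030 ends with Tuesday Apr 30 2030.
Last Tuesday of May 2030: May 28 2030.
Last Tuesday of June 2030: Jun 25 2030.

Jun 25 2030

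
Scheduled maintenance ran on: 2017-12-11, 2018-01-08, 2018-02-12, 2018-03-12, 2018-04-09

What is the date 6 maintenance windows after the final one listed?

2018-10-08

These are Mondays at 28- or 35-day spacing (28, 35, 28, 28).
The pattern: 2nd Monday of the month.
May 2018 — 2nd Monday is 2018-05-14.
June 2018 — 2nd Monday is 2018-06-11.
July 2018 — 2nd Monday is 2018-07-09.
August 2018 — 2nd Monday is 2018-08-13.
September 2018 — 2nd Monday is 2018-09-10.
2nd Monday of October 2018: 2018-10-08.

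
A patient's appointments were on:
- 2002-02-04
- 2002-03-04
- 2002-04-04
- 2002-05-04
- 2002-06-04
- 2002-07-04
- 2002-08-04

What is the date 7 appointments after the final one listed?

2003-03-04

Gaps: 28, 31, 30, 31, 30, 31 days — not constant. Every event is on the 4th of the month.
Pattern: the 4th of each month.
September 2002: 2002-09-04.
Next: October 2002 → 2002-10-04.
November 2002: 2002-11-04.
Next: December 2002 → 2002-12-04.
Next: January 2003 → 2003-01-04.
Next: February 2003 → 2003-02-04.
March 2003: 2003-03-04.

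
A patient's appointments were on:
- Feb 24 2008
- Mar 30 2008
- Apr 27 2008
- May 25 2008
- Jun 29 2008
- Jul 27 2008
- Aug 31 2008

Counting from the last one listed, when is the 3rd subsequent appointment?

Every date is a Sunday; gaps 35, 28, 28, 35, 28, 35 days.
Each is the last Sunday of its month (at least one falls on the 29th or later, ruling out '4th Sunday').
September 2008 ends with Sunday Sep 28 2008.
Last Sunday of October 2008: Oct 26 2008.
Last Sunday of November 2008: Nov 30 2008.

Nov 30 2008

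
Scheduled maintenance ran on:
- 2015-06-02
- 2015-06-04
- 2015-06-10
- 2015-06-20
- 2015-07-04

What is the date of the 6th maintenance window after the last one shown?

2015-12-19

Intervals are 2, 6, 10, 14 days — an arithmetic progression with common difference 4.
Next gap: 18 days. 2015-07-04 + 18 days = 2015-07-22.
Next gap: 22 days. 2015-07-22 + 22 days = 2015-08-13.
Next gap: 26 days. 2015-08-13 + 26 days = 2015-09-08.
Next gap: 30 days. 2015-09-08 + 30 days = 2015-10-08.
Next gap: 34 days. 2015-10-08 + 34 days = 2015-11-11.
Next gap: 38 days. 2015-11-11 + 38 days = 2015-12-19.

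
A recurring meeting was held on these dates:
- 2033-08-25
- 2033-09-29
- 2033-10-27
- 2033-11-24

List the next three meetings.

Every date is a Thursday; gaps 35, 28, 28 days.
Each is the last Thursday of its month (at least one falls on the 29th or later, ruling out '4th Thursday').
Last Thursday of December 2033: 2033-12-29.
January 2034 ends with Thursday 2034-01-26.
Last Thursday of February 2034: 2034-02-23.

2033-12-29, 2034-01-26, 2034-02-23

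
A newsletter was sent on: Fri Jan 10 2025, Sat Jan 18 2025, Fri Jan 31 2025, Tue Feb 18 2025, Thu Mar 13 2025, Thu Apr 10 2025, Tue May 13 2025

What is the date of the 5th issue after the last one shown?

Gaps: 8, 13, 18, 23, 28, 33 days — each gap is 5 larger than the previous one.
Next gap: 38 days. Tue May 13 2025 + 38 days = Fri Jun 20 2025.
Next gap: 43 days. Fri Jun 20 2025 + 43 days = Sat Aug 2 2025.
Next gap: 48 days. Sat Aug 2 2025 + 48 days = Fri Sep 19 2025.
Next gap: 53 days. Fri Sep 19 2025 + 53 days = Tue Nov 11 2025.
Next gap: 58 days. Tue Nov 11 2025 + 58 days = Thu Jan 8 2026.

Thu Jan 8 2026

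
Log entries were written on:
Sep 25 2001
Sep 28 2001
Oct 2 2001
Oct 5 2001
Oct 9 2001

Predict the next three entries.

Every event lands on a Tuesday or Friday (gaps cycle 3, 4, 3, 4).
So the schedule is: every Tuesday and Friday.
The following Friday is Oct 12 2001.
The following Tuesday is Oct 16 2001.
Next Friday: Oct 19 2001.

Oct 12 2001, Oct 16 2001, Oct 19 2001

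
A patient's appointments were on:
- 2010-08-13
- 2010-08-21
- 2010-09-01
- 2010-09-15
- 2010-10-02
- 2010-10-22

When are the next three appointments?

The spacing grows by 3 each time: 8, 11, 14, 17, 20 days.
Next gap: 23 days. 2010-10-22 + 23 days = 2010-11-14.
Next gap: 26 days. 2010-11-14 + 26 days = 2010-12-10.
Next gap: 29 days. 2010-12-10 + 29 days = 2011-01-08.

2010-11-14, 2010-12-10, 2011-01-08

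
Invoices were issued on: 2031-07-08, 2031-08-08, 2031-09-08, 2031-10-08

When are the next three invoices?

2031-11-08, 2031-12-08, 2032-01-08

Gaps: 31, 31, 30 days — not constant. Every event is on the 8th of the month.
Pattern: the 8th of each month.
November 2031: 2031-11-08.
Next: December 2031 → 2031-12-08.
Next: January 2032 → 2032-01-08.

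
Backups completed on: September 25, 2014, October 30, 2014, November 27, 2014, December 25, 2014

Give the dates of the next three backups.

January 29, 2015; February 26, 2015; March 26, 2015

Every date is a Thursday; gaps 35, 28, 28 days.
Each is the last Thursday of its month (at least one falls on the 29th or later, ruling out '4th Thursday').
January 2015 ends with Thursday January 29, 2015.
February 2015 ends with Thursday February 26, 2015.
March 2015 ends with Thursday March 26, 2015.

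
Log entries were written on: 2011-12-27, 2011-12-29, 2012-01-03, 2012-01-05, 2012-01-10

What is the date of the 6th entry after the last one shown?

The gap pattern 2, 5, 2, 5 repeats every 2 events.
These are the Tuesdays and Thursdays of each week.
Next Thursday: 2012-01-12.
Next Tuesday: 2012-01-17.
The following Thursday is 2012-01-19.
Next Tuesday: 2012-01-24.
Next Thursday: 2012-01-26.
Next Tuesday: 2012-01-31.

2012-01-31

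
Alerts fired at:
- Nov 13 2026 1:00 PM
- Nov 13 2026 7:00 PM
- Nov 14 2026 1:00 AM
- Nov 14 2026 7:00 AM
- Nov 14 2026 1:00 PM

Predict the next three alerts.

Spacing: 6, 6, 6, 6 h — constant 6 h.
Nov 14 2026 1:00 PM + 6 h = Nov 14 2026 7:00 PM.
Nov 14 2026 7:00 PM + 6 h = Nov 15 2026 1:00 AM.
Nov 15 2026 1:00 AM + 6 h = Nov 15 2026 7:00 AM.

Nov 14 2026 7:00 PM, Nov 15 2026 1:00 AM, Nov 15 2026 7:00 AM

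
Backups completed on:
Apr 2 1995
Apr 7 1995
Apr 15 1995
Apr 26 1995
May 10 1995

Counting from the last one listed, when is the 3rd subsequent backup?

Jul 9 1995

The spacing grows by 3 each time: 5, 8, 11, 14 days.
Next gap: 17 days. May 10 1995 + 17 days = May 27 1995.
Next gap: 20 days. May 27 1995 + 20 days = Jun 16 1995.
Next gap: 23 days. Jun 16 1995 + 23 days = Jul 9 1995.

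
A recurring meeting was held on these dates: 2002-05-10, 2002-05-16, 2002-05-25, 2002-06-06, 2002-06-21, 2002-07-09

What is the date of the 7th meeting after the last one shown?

Gaps: 6, 9, 12, 15, 18 days — each gap is 3 larger than the previous one.
Next gap: 21 days. 2002-07-09 + 21 days = 2002-07-30.
Next gap: 24 days. 2002-07-30 + 24 days = 2002-08-23.
Next gap: 27 days. 2002-08-23 + 27 days = 2002-09-19.
Next gap: 30 days. 2002-09-19 + 30 days = 2002-10-19.
Next gap: 33 days. 2002-10-19 + 33 days = 2002-11-21.
Next gap: 36 days. 2002-11-21 + 36 days = 2002-12-27.
Next gap: 39 days. 2002-12-27 + 39 days = 2003-02-04.

2003-02-04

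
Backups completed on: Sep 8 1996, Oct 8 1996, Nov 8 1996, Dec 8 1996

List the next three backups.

Jan 8 1997, Feb 8 1997, Mar 8 1997

The day-of-month is always 8 (30, 31, 30 days between events).
So this recurs on the 8th of each month.
Next: January 1997 → Jan 8 1997.
February 1997: Feb 8 1997.
March 1997: Mar 8 1997.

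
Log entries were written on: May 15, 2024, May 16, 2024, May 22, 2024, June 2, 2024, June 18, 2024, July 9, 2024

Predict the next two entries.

Gaps: 1, 6, 11, 16, 21 days — each gap is 5 larger than the previous one.
Next gap: 26 days. July 9, 2024 + 26 days = August 4, 2024.
Next gap: 31 days. August 4, 2024 + 31 days = September 4, 2024.

August 4, 2024; September 4, 2024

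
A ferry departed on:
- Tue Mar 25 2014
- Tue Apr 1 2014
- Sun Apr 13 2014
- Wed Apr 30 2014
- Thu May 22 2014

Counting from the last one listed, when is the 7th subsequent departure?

Thu Mar 12 2015

Intervals are 7, 12, 17, 22 days — an arithmetic progression with common difference 5.
Next gap: 27 days. Thu May 22 2014 + 27 days = Wed Jun 18 2014.
Next gap: 32 days. Wed Jun 18 2014 + 32 days = Sun Jul 20 2014.
Next gap: 37 days. Sun Jul 20 2014 + 37 days = Tue Aug 26 2014.
Next gap: 42 days. Tue Aug 26 2014 + 42 days = Tue Oct 7 2014.
Next gap: 47 days. Tue Oct 7 2014 + 47 days = Sun Nov 23 2014.
Next gap: 52 days. Sun Nov 23 2014 + 52 days = Wed Jan 14 2015.
Next gap: 57 days. Wed Jan 14 2015 + 57 days = Thu Mar 12 2015.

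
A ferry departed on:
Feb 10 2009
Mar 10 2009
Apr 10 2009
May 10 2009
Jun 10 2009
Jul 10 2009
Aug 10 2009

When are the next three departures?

Sep 10 2009, Oct 10 2009, Nov 10 2009

Each date is the 10th; the gaps (28, 31, 30, 31, 30, 31) track the month lengths.
The rule is the 10th of each month.
Next: September 2009 → Sep 10 2009.
Next: October 2009 → Oct 10 2009.
November 2009: Nov 10 2009.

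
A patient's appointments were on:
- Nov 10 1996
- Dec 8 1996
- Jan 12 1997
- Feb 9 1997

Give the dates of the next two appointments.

Mar 9 1997, Apr 13 1997

Gaps: 28, 35, 28 days — a mix of 28 and 35. Every date is a Sunday.
Each is the 2nd Sunday of its month.
2nd Sunday of March 1997: Mar 9 1997.
2nd Sunday of April 1997: Apr 13 1997.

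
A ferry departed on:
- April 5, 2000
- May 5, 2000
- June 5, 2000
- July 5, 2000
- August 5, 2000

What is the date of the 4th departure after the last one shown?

Each date is the 5th; the gaps (30, 31, 30, 31) track the month lengths.
The rule is the 5th of each month.
Next: September 2000 → September 5, 2000.
Next: October 2000 → October 5, 2000.
Next: November 2000 → November 5, 2000.
December 2000: December 5, 2000.

December 5, 2000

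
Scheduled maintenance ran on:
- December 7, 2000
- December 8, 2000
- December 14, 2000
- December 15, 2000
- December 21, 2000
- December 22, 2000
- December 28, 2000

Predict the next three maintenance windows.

The gap pattern 1, 6, 1, 6, 1, 6 repeats every 2 events.
These are the Thursdays and Fridays of each week.
The following Friday is December 29, 2000.
The following Thursday is January 4, 2001.
The following Friday is January 5, 2001.

December 29, 2000; January 4, 2001; January 5, 2001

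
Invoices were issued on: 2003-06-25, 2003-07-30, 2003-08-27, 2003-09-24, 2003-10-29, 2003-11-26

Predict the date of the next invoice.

Every date is a Wednesday; gaps 35, 28, 28, 35, 28 days.
Each is the last Wednesday of its month (at least one falls on the 29th or later, ruling out '4th Wednesday').
Last Wednesday of December 2003: 2003-12-31.

2003-12-31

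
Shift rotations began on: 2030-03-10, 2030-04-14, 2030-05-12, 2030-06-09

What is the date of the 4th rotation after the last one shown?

All dates are Sundays, 35, 28, 28 days apart.
Specifically, the 2nd Sunday of each month.
2nd Sunday of July 2030: 2030-07-14.
August 2030 — 2nd Sunday is 2030-08-11.
2nd Sunday of September 2030: 2030-09-08.
October 2030 — 2nd Sunday is 2030-10-13.

2030-10-13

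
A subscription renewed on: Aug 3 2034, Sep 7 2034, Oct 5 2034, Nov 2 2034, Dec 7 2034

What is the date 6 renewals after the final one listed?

All dates are Thursdays, 35, 28, 28, 35 days apart.
Specifically, the 1st Thursday of each month.
January 2035 — 1st Thursday is Jan 4 2035.
1st Thursday of February 2035: Feb 1 2035.
March 2035 — 1st Thursday is Mar 1 2035.
1st Thursday of April 2035: Apr 5 2035.
1st Thursday of May 2035: May 3 2035.
June 2035 — 1st Thursday is Jun 7 2035.

Jun 7 2035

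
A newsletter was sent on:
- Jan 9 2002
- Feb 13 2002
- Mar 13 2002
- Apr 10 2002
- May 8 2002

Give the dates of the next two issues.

All dates are Wednesdays, 35, 28, 28, 28 days apart.
Specifically, the 2nd Wednesday of each month.
2nd Wednesday of June 2002: Jun 12 2002.
2nd Wednesday of July 2002: Jul 10 2002.

Jun 12 2002, Jul 10 2002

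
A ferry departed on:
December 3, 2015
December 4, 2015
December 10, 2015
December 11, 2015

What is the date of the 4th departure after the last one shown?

December 25, 2015

The gap pattern 1, 6, 1 repeats every 2 events.
These are the Thursdays and Fridays of each week.
The following Thursday is December 17, 2015.
The following Friday is December 18, 2015.
The following Thursday is December 24, 2015.
The following Friday is December 25, 2015.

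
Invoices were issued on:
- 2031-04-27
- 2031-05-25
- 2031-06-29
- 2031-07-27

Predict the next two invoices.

These are Sundays with 28, 35, 28-day gaps.
Each is the final Sunday of its month — 2031-06-29 is past the 28th, so '4th Sunday' doesn't fit.
Last Sunday of August 2031: 2031-08-31.
September 2031 ends with Sunday 2031-09-28.

2031-08-31, 2031-09-28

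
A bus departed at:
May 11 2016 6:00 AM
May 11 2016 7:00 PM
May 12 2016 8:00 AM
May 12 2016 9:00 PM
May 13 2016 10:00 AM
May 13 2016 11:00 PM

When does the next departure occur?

May 14 2016 12:00 PM

Gaps: 13, 13, 13, 13, 13 hours — each event is 13 hours after the previous one.
May 13 2016 11:00 PM + 13 h = May 14 2016 12:00 PM.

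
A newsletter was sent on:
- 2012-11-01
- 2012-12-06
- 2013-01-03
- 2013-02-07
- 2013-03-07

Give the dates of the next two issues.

Gaps: 35, 28, 35, 28 days — a mix of 28 and 35. Every date is a Thursday.
Each is the 1st Thursday of its month.
1st Thursday of April 2013: 2013-04-04.
1st Thursday of May 2013: 2013-05-02.

2013-04-04, 2013-05-02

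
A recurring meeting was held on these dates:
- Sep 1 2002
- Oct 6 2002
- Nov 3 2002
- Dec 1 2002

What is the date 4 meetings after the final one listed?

All dates are Sundays, 35, 28, 28 days apart.
Specifically, the 1st Sunday of each month.
1st Sunday of January 2003: Jan 5 2003.
February 2003 — 1st Sunday is Feb 2 2003.
March 2003 — 1st Sunday is Mar 2 2003.
April 2003 — 1st Sunday is Apr 6 2003.

Apr 6 2003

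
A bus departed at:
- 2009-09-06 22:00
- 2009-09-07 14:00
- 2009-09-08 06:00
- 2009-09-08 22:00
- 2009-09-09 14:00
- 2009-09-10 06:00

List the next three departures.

Spacing: 16, 16, 16, 16, 16 h — constant 16 h.
2009-09-10 06:00 + 16 h = 2009-09-10 22:00.
2009-09-10 22:00 + 16 h = 2009-09-11 14:00.
2009-09-11 14:00 + 16 h = 2009-09-12 06:00.

2009-09-10 22:00, 2009-09-11 14:00, 2009-09-12 06:00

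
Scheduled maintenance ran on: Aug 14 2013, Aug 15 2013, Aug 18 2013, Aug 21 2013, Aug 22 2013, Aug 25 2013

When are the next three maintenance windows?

Gaps: 1, 3, 3, 1, 3 days — not constant, but cyclic with period 3.
The events fall on every Wednesday, Thursday and Sunday.
The following Wednesday is Aug 28 2013.
The following Thursday is Aug 29 2013.
Next Sunday: Sep 1 2013.

Aug 28 2013, Aug 29 2013, Sep 1 2013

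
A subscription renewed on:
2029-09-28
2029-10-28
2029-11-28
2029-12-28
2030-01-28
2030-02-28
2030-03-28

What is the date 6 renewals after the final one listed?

2030-09-28

Gaps: 30, 31, 30, 31, 31, 28 days — not constant. Every event is on the 28th of the month.
Pattern: the 28th of each month.
April 2030: 2030-04-28.
Next: May 2030 → 2030-05-28.
June 2030: 2030-06-28.
July 2030: 2030-07-28.
August 2030: 2030-08-28.
September 2030: 2030-09-28.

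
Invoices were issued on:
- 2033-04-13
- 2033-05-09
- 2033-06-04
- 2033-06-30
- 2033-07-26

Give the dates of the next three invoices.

2033-08-21, 2033-09-16, 2033-10-12

Gaps between consecutive events: 26, 26, 26, 26 days — a constant 26-day interval.
2033-07-26 + 26 days = 2033-08-21.
2033-08-21 + 26 days = 2033-09-16.
2033-09-16 + 26 days = 2033-10-12.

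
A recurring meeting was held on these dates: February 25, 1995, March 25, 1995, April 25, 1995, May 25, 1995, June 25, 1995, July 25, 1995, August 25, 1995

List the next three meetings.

September 25, 1995; October 25, 1995; November 25, 1995

Each date is the 25th; the gaps (28, 31, 30, 31, 30, 31) track the month lengths.
The rule is the 25th of each month.
Next: September 1995 → September 25, 1995.
Next: October 1995 → October 25, 1995.
Next: November 1995 → November 25, 1995.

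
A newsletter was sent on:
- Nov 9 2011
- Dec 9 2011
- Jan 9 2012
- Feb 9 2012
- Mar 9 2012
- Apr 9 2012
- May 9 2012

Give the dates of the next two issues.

Jun 9 2012, Jul 9 2012

The day-of-month is always 9 (30, 31, 31, 29, 31, 30 days between events).
So this recurs on the 9th of each month.
Next: June 2012 → Jun 9 2012.
July 2012: Jul 9 2012.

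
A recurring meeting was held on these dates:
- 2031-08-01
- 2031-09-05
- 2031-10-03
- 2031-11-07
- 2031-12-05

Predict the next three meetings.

Gaps: 35, 28, 35, 28 days — a mix of 28 and 35. Every date is a Friday.
Each is the 1st Friday of its month.
1st Friday of January 2032: 2032-01-02.
February 2032 — 1st Friday is 2032-02-06.
March 2032 — 1st Friday is 2032-03-05.

2032-01-02, 2032-02-06, 2032-03-05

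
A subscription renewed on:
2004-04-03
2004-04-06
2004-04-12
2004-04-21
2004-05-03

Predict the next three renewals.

Gaps: 3, 6, 9, 12 days — each gap is 3 larger than the previous one.
Next gap: 15 days. 2004-05-03 + 15 days = 2004-05-18.
Next gap: 18 days. 2004-05-18 + 18 days = 2004-06-05.
Next gap: 21 days. 2004-06-05 + 21 days = 2004-06-26.

2004-05-18, 2004-06-05, 2004-06-26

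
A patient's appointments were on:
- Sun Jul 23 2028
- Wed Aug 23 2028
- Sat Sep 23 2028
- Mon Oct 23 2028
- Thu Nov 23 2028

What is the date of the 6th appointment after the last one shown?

Wed May 23 2029

Each date is the 23rd; the gaps (31, 31, 30, 31) track the month lengths.
The rule is the 23rd of each month.
December 2028: Sat Dec 23 2028.
Next: January 2029 → Tue Jan 23 2029.
February 2029: Fri Feb 23 2029.
March 2029: Fri Mar 23 2029.
April 2029: Mon Apr 23 2029.
May 2029: Wed May 23 2029.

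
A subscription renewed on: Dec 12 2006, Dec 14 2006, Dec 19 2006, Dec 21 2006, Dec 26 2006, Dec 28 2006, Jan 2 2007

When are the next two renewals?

Jan 4 2007, Jan 9 2007

Every event lands on a Tuesday or Thursday (gaps cycle 2, 5, 2, 5, 2, 5).
So the schedule is: every Tuesday and Thursday.
The following Thursday is Jan 4 2007.
Next Tuesday: Jan 9 2007.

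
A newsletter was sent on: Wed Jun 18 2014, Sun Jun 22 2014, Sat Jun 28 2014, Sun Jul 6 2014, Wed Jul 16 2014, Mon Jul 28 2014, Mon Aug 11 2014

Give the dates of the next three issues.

Intervals are 4, 6, 8, 10, 12, 14 days — an arithmetic progression with common difference 2.
Next gap: 16 days. Mon Aug 11 2014 + 16 days = Wed Aug 27 2014.
Next gap: 18 days. Wed Aug 27 2014 + 18 days = Sun Sep 14 2014.
Next gap: 20 days. Sun Sep 14 2014 + 20 days = Sat Oct 4 2014.

Wed Aug 27 2014, Sun Sep 14 2014, Sat Oct 4 2014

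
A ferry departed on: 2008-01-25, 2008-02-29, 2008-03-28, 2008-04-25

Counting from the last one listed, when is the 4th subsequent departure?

2008-08-29

These are Fridays with 35, 28, 28-day gaps.
Each is the final Friday of its month — 2008-02-29 is past the 28th, so '4th Friday' doesn't fit.
May 2008 ends with Friday 2008-05-30.
Last Friday of June 2008: 2008-06-27.
Last Friday of July 2008: 2008-07-25.
August 2008 ends with Friday 2008-08-29.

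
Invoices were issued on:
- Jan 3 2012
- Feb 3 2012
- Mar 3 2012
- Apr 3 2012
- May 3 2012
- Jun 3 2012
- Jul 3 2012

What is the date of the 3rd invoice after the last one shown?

Gaps: 31, 29, 31, 30, 31, 30 days — not constant. Every event is on the 3rd of the month.
Pattern: the 3rd of each month.
August 2012: Aug 3 2012.
September 2012: Sep 3 2012.
Next: October 2012 → Oct 3 2012.

Oct 3 2012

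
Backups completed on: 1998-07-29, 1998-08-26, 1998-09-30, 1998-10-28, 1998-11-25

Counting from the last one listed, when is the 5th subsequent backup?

1999-04-28

Every date is a Wednesday; gaps 28, 35, 28, 28 days.
Each is the last Wednesday of its month (at least one falls on the 29th or later, ruling out '4th Wednesday').
December 1998 ends with Wednesday 1998-12-30.
Last Wednesday of January 1999: 1999-01-27.
February 1999 ends with Wednesday 1999-02-24.
Last Wednesday of March 1999: 1999-03-31.
April 1999 ends with Wednesday 1999-04-28.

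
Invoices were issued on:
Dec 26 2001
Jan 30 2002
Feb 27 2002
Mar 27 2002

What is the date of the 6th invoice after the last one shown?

Sep 25 2002

Every date is a Wednesday; gaps 35, 28, 28 days.
Each is the last Wednesday of its month (at least one falls on the 29th or later, ruling out '4th Wednesday').
Last Wednesday of April 2002: Apr 24 2002.
May 2002 ends with Wednesday May 29 2002.
Last Wednesday of June 2002: Jun 26 2002.
Last Wednesday of July 2002: Jul 31 2002.
August 2002 ends with Wednesday Aug 28 2002.
September 2002 ends with Wednesday Sep 25 2002.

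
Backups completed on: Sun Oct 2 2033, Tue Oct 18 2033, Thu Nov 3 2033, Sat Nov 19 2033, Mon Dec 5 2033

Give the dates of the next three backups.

Wed Dec 21 2033, Fri Jan 6 2034, Sun Jan 22 2034

Gaps between consecutive events: 16, 16, 16, 16 days — a constant 16-day interval.
Mon Dec 5 2033 + 16 days = Wed Dec 21 2033.
Wed Dec 21 2033 + 16 days = Fri Jan 6 2034.
Fri Jan 6 2034 + 16 days = Sun Jan 22 2034.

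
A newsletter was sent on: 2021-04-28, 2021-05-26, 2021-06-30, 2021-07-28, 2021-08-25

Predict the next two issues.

These are Wednesdays with 28, 35, 28, 28-day gaps.
Each is the final Wednesday of its month — 2021-06-30 is past the 28th, so '4th Wednesday' doesn't fit.
September 2021 ends with Wednesday 2021-09-29.
Last Wednesday of October 2021: 2021-10-27.

2021-09-29, 2021-10-27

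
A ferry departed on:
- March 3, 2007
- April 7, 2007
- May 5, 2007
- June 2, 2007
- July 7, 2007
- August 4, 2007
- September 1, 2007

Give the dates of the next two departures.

October 6, 2007; November 3, 2007

These are Saturdays at 28- or 35-day spacing (35, 28, 28, 35, 28, 28).
The pattern: 1st Saturday of the month.
October 2007 — 1st Saturday is October 6, 2007.
1st Saturday of November 2007: November 3, 2007.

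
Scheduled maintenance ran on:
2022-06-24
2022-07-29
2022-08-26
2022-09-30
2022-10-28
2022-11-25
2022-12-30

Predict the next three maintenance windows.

These are Fridays with 35, 28, 35, 28, 28, 35-day gaps.
Each is the final Friday of its month — 2022-07-29 is past the 28th, so '4th Friday' doesn't fit.
January 2023 ends with Friday 2023-01-27.
February 2023 ends with Friday 2023-02-24.
March 2023 ends with Friday 2023-03-31.

2023-01-27, 2023-02-24, 2023-03-31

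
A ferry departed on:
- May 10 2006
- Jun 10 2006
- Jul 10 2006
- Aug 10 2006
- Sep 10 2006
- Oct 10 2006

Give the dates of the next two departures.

Nov 10 2006, Dec 10 2006

The day-of-month is always 10 (31, 30, 31, 31, 30 days between events).
So this recurs on the 10th of each month.
Next: November 2006 → Nov 10 2006.
December 2006: Dec 10 2006.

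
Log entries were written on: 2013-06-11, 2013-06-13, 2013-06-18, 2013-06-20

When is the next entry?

2013-06-25

Every event lands on a Tuesday or Thursday (gaps cycle 2, 5, 2).
So the schedule is: every Tuesday and Thursday.
The following Tuesday is 2013-06-25.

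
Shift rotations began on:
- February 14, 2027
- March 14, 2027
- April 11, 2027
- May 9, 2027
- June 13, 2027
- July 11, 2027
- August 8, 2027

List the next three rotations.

September 12, 2027; October 10, 2027; November 14, 2027

Gaps: 28, 28, 28, 35, 28, 28 days — a mix of 28 and 35. Every date is a Sunday.
Each is the 2nd Sunday of its month.
September 2027 — 2nd Sunday is September 12, 2027.
2nd Sunday of October 2027: October 10, 2027.
November 2027 — 2nd Sunday is November 14, 2027.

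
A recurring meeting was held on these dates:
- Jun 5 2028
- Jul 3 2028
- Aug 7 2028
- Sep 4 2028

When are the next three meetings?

Oct 2 2028, Nov 6 2028, Dec 4 2028

Gaps: 28, 35, 28 days — a mix of 28 and 35. Every date is a Monday.
Each is the 1st Monday of its month.
1st Monday of October 2028: Oct 2 2028.
1st Monday of November 2028: Nov 6 2028.
December 2028 — 1st Monday is Dec 4 2028.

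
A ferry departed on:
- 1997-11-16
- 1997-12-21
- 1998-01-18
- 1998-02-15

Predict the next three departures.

1998-03-15, 1998-04-19, 1998-05-17

Gaps: 35, 28, 28 days — a mix of 28 and 35. Every date is a Sunday.
Each is the 3rd Sunday of its month.
3rd Sunday of March 1998: 1998-03-15.
3rd Sunday of April 1998: 1998-04-19.
3rd Sunday of May 1998: 1998-05-17.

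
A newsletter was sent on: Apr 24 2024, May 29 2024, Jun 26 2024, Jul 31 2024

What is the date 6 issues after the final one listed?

Jan 29 2025

All Wednesdays; the gaps (35, 28, 35) vary with month length.
This is the last Wednesday of each month.
August 2024 ends with Wednesday Aug 28 2024.
September 2024 ends with Wednesday Sep 25 2024.
Last Wednesday of October 2024: Oct 30 2024.
November 2024 ends with Wednesday Nov 27 2024.
Last Wednesday of December 2024: Dec 25 2024.
Last Wednesday of January 2025: Jan 29 2025.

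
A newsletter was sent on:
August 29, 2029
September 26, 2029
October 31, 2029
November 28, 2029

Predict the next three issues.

All Wednesdays; the gaps (28, 35, 28) vary with month length.
This is the last Wednesday of each month.
December 2029 ends with Wednesday December 26, 2029.
January 2030 ends with Wednesday January 30, 2030.
Last Wednesday of February 2030: February 27, 2030.

December 26, 2029; January 30, 2030; February 27, 2030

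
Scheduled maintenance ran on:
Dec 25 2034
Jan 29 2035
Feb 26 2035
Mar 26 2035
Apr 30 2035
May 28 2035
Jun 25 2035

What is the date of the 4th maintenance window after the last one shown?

These are Mondays with 35, 28, 28, 35, 28, 28-day gaps.
Each is the final Monday of its month — Jan 29 2035 is past the 28th, so '4th Monday' doesn't fit.
Last Monday of July 2035: Jul 30 2035.
Last Monday of August 2035: Aug 27 2035.
Last Monday of September 2035: Sep 24 2035.
October 2035 ends with Monday Oct 29 2035.

Oct 29 2035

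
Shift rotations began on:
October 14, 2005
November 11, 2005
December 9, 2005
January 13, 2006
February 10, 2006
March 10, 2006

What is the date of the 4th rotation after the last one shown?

July 14, 2006

Gaps: 28, 28, 35, 28, 28 days — a mix of 28 and 35. Every date is a Friday.
Each is the 2nd Friday of its month.
April 2006 — 2nd Friday is April 14, 2006.
2nd Friday of May 2006: May 12, 2006.
2nd Friday of June 2006: June 9, 2006.
2nd Friday of July 2006: July 14, 2006.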